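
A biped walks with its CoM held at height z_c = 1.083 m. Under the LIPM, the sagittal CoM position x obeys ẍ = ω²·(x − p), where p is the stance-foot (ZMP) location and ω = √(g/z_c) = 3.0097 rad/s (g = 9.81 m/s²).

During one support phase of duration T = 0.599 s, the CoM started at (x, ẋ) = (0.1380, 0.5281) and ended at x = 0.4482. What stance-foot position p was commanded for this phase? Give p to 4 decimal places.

ωT = 3.0097·0.599 = 1.802810; cosh(ωT) = 3.115754, sinh(ωT) = 2.950919
x(T) = p + (x₀−p)·cosh(ωT) + (ẋ₀/ω)·sinh(ωT) ⇒ p·(1 − cosh) = x(T) − x₀·cosh − (ẋ₀/ω)·sinh
numerator   = 0.4482 − (0.1380)·3.115754 − (0.5281/3.0097)·2.950919 = -0.499560
denominator = 1 − 3.115754 = -2.115754
p = -0.499560 / -2.115754 = 0.2361

p = 0.2361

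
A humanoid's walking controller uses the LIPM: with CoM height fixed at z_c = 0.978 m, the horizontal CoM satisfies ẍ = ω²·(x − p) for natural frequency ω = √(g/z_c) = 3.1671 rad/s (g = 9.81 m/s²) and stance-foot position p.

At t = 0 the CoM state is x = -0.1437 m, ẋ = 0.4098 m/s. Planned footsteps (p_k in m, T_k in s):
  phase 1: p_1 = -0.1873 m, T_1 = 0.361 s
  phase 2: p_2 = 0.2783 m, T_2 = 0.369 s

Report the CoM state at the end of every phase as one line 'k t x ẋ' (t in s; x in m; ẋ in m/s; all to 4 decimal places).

phase 1: p=-0.1873, T=0.361, ωT=1.143323, cosh=1.727967, sinh=1.409209; start (x,ẋ)=(-0.143700, 0.409800) → end (x,ẋ)=(0.070381, 0.902712)
phase 2: p=0.2783, T=0.369, ωT=1.168660, cosh=1.764230, sinh=1.453447; start (x,ẋ)=(0.070381, 0.902712) → end (x,ẋ)=(0.325756, 0.635497)

1 0.3610 0.0704 0.9027
2 0.7300 0.3258 0.6355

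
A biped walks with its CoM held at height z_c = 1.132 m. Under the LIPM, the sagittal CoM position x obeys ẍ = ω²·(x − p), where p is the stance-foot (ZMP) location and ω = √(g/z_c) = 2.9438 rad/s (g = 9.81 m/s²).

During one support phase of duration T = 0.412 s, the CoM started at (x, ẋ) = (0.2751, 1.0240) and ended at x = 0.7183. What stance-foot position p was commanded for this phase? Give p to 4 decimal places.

p = 0.3835

ωT = 2.9438·0.412 = 1.212846; cosh(ωT) = 1.830195, sinh(ωT) = 1.532845
x(T) = p + (x₀−p)·cosh(ωT) + (ẋ₀/ω)·sinh(ωT) ⇒ p·(1 − cosh) = x(T) − x₀·cosh − (ẋ₀/ω)·sinh
numerator   = 0.7183 − (0.2751)·1.830195 − (1.0240/2.9438)·1.532845 = -0.318387
denominator = 1 − 1.830195 = -0.830195
p = -0.318387 / -0.830195 = 0.3835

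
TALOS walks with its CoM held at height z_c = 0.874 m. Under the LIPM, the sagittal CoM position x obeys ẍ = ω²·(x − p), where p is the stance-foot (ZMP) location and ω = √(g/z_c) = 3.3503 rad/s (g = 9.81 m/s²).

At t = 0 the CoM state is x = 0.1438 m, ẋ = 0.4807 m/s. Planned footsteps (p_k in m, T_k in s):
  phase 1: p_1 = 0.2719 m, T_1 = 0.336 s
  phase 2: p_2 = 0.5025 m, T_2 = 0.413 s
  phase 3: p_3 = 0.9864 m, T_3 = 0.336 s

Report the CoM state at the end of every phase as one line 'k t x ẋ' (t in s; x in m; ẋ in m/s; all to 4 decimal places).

1 0.3360 0.2515 0.2270
2 0.7490 0.0971 -1.0905
3 1.0850 -0.9772 -5.9659

phase 1: p=0.2719, T=0.336, ωT=1.125701, cosh=1.703401, sinh=1.378976; start (x,ẋ)=(0.143800, 0.480700) → end (x,ẋ)=(0.251549, 0.227005)
phase 2: p=0.5025, T=0.413, ωT=1.383674, cosh=2.120094, sinh=1.869438; start (x,ẋ)=(0.251549, 0.227005) → end (x,ẋ)=(0.097128, -1.090477)
phase 3: p=0.9864, T=0.336, ωT=1.125701, cosh=1.703401, sinh=1.378976; start (x,ẋ)=(0.097128, -1.090477) → end (x,ẋ)=(-0.977224, -5.965940)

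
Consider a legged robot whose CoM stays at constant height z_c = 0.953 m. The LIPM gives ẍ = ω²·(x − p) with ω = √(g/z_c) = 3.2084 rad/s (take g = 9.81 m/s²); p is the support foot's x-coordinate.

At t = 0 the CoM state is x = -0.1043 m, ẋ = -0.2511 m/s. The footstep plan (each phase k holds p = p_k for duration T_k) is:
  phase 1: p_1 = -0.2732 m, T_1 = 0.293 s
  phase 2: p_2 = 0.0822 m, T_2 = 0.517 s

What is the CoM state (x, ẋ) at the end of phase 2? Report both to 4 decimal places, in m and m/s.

x = -0.2664, ẋ = -0.9604

phase 1: p=-0.2732, T=0.293, ωT=0.940061, cosh=1.475371, sinh=1.084767; start (x,ẋ)=(-0.104300, -0.251100) → end (x,ẋ)=(-0.108907, 0.217368)
phase 2: p=0.0822, T=0.517, ωT=1.658743, cosh=2.721541, sinh=2.531162; start (x,ẋ)=(-0.108907, 0.217368) → end (x,ẋ)=(-0.266421, -0.960402)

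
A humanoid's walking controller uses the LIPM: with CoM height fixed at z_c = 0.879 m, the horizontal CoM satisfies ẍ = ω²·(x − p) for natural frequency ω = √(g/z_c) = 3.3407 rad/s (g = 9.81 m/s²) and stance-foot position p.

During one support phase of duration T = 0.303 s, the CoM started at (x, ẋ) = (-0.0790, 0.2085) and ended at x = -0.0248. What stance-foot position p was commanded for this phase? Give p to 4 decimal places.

ωT = 3.3407·0.303 = 1.012232; cosh(ωT) = 1.557572, sinh(ωT) = 1.194165
x(T) = p + (x₀−p)·cosh(ωT) + (ẋ₀/ω)·sinh(ωT) ⇒ p·(1 − cosh) = x(T) − x₀·cosh − (ẋ₀/ω)·sinh
numerator   = -0.0248 − (-0.0790)·1.557572 − (0.2085/3.3407)·1.194165 = 0.023718
denominator = 1 − 1.557572 = -0.557572
p = 0.023718 / -0.557572 = -0.0425

p = -0.0425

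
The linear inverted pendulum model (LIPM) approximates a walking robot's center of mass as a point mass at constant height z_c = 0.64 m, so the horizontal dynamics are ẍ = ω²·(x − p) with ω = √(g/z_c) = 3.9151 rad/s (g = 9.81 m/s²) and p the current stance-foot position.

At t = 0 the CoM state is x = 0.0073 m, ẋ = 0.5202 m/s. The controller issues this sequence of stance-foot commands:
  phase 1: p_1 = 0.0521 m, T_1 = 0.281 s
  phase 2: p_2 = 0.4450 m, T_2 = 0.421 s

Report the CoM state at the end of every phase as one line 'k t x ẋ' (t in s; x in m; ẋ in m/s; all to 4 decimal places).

1 0.2810 0.1548 0.6338
2 0.7020 0.0681 -1.1351

phase 1: p=0.0521, T=0.281, ωT=1.100143, cosh=1.668710, sinh=1.335886; start (x,ẋ)=(0.007300, 0.520200) → end (x,ẋ)=(0.154841, 0.633753)
phase 2: p=0.4450, T=0.421, ωT=1.648257, cosh=2.695149, sinh=2.502764; start (x,ẋ)=(0.154841, 0.633753) → end (x,ẋ)=(0.068111, -1.135082)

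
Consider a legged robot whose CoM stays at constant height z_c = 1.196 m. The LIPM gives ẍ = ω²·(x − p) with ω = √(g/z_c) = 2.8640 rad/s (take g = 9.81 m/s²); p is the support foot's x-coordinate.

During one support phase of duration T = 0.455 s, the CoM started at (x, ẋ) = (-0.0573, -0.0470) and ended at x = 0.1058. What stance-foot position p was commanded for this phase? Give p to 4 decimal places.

ωT = 2.8640·0.455 = 1.303120; cosh(ωT) = 1.976223, sinh(ωT) = 1.704540
x(T) = p + (x₀−p)·cosh(ωT) + (ẋ₀/ω)·sinh(ωT) ⇒ p·(1 − cosh) = x(T) − x₀·cosh − (ẋ₀/ω)·sinh
numerator   = 0.1058 − (-0.0573)·1.976223 − (-0.0470/2.8640)·1.704540 = 0.247010
denominator = 1 − 1.976223 = -0.976223
p = 0.247010 / -0.976223 = -0.2530

p = -0.2530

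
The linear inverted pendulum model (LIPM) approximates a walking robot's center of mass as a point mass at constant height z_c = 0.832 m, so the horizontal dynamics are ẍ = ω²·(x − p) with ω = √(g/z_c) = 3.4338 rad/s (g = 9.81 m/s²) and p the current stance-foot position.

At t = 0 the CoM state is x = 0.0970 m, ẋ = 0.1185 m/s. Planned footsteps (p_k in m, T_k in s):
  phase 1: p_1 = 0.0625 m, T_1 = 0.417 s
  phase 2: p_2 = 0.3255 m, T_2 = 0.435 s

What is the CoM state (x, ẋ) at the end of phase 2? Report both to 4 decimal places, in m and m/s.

x = 0.3537, ẋ = 0.2996

phase 1: p=0.0625, T=0.417, ωT=1.431895, cosh=2.212740, sinh=1.973884; start (x,ẋ)=(0.097000, 0.118500) → end (x,ẋ)=(0.206958, 0.496048)
phase 2: p=0.3255, T=0.435, ωT=1.493703, cosh=2.339048, sinh=2.114508; start (x,ẋ)=(0.206958, 0.496048) → end (x,ẋ)=(0.353687, 0.299570)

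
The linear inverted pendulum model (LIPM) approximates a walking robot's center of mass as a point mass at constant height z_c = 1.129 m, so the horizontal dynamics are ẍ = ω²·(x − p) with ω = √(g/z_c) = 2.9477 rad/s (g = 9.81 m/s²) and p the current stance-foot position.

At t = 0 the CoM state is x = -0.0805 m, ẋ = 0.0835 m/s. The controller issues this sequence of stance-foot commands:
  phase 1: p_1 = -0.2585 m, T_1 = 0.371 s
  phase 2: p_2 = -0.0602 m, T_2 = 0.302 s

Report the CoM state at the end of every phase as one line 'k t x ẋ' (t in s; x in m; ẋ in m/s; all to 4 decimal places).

1 0.3710 0.0745 0.8338
2 0.6730 0.4179 1.5887

phase 1: p=-0.2585, T=0.371, ωT=1.093597, cosh=1.660000, sinh=1.324991; start (x,ẋ)=(-0.080500, 0.083500) → end (x,ẋ)=(0.074513, 0.833820)
phase 2: p=-0.0602, T=0.302, ωT=0.890205, cosh=1.423101, sinh=1.012529; start (x,ẋ)=(0.074513, 0.833820) → end (x,ẋ)=(0.417926, 1.588680)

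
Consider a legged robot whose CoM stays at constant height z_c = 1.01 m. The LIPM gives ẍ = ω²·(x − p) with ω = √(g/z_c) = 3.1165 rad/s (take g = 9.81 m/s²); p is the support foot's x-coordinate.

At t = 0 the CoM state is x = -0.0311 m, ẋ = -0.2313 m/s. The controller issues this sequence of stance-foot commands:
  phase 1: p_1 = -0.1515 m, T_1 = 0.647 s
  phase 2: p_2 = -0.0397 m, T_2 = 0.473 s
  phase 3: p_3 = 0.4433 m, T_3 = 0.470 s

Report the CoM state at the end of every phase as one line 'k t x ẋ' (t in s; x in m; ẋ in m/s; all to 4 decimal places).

1 0.6470 0.0349 0.5001
2 1.1200 0.4638 1.6304
3 1.5900 1.5612 3.8459

phase 1: p=-0.1515, T=0.647, ωT=2.016376, cosh=3.822094, sinh=3.688957; start (x,ẋ)=(-0.031100, -0.231300) → end (x,ẋ)=(0.034894, 0.500144)
phase 2: p=-0.0397, T=0.473, ωT=1.474104, cosh=2.298053, sinh=2.069070; start (x,ẋ)=(0.034894, 0.500144) → end (x,ẋ)=(0.463770, 1.630357)
phase 3: p=0.4433, T=0.470, ωT=1.464755, cosh=2.278809, sinh=2.047674; start (x,ẋ)=(0.463770, 1.630357) → end (x,ẋ)=(1.561162, 3.845904)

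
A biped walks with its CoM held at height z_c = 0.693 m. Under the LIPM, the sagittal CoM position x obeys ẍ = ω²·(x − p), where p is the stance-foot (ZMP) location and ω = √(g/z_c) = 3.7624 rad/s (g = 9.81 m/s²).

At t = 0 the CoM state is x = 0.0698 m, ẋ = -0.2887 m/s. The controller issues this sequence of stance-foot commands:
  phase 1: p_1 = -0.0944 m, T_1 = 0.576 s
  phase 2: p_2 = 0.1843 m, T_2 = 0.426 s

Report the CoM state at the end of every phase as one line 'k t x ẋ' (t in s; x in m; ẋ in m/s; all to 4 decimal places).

phase 1: p=-0.0944, T=0.576, ωT=2.167142, cosh=4.423898, sinh=4.309394; start (x,ẋ)=(0.069800, -0.288700) → end (x,ẋ)=(0.301332, 1.385104)
phase 2: p=0.1843, T=0.426, ωT=1.602782, cosh=2.584084, sinh=2.382749; start (x,ẋ)=(0.301332, 1.385104) → end (x,ẋ)=(1.363914, 4.628397)

1 0.5760 0.3013 1.3851
2 1.0020 1.3639 4.6284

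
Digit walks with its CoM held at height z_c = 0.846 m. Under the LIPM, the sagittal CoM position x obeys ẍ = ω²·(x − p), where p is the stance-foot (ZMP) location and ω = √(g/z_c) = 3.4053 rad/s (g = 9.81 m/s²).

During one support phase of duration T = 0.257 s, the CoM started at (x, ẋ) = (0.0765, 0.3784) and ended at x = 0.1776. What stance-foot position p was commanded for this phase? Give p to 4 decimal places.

p = 0.0987

ωT = 3.4053·0.257 = 0.875162; cosh(ωT) = 1.408029, sinh(ωT) = 0.991235
x(T) = p + (x₀−p)·cosh(ωT) + (ẋ₀/ω)·sinh(ωT) ⇒ p·(1 − cosh) = x(T) − x₀·cosh − (ẋ₀/ω)·sinh
numerator   = 0.1776 − (0.0765)·1.408029 − (0.3784/3.4053)·0.991235 = -0.040261
denominator = 1 − 1.408029 = -0.408029
p = -0.040261 / -0.408029 = 0.0987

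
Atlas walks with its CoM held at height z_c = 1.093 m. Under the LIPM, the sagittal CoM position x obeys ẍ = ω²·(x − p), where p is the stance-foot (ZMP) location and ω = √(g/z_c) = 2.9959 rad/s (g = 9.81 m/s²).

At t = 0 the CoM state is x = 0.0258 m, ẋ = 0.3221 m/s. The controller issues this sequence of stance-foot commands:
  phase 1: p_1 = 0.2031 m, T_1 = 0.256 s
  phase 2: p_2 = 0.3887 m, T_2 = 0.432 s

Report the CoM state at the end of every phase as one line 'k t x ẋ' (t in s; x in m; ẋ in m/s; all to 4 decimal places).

phase 1: p=0.2031, T=0.256, ωT=0.766950, cosh=1.308809, sinh=0.844381; start (x,ẋ)=(0.025800, 0.322100) → end (x,ẋ)=(0.061831, -0.026945)
phase 2: p=0.3887, T=0.432, ωT=1.294229, cosh=1.961145, sinh=1.687036; start (x,ẋ)=(0.061831, -0.026945) → end (x,ẋ)=(-0.267511, -1.704904)

1 0.2560 0.0618 -0.0269
2 0.6880 -0.2675 -1.7049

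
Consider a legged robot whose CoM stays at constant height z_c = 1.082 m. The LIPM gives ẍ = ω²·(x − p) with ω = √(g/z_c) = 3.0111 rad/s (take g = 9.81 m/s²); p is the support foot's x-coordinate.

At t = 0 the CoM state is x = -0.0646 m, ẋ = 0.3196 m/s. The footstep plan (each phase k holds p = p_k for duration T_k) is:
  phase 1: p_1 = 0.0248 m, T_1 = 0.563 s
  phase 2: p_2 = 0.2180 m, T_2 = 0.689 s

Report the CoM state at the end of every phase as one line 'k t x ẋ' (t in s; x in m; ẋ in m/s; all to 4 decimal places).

1 0.5630 0.0525 0.1913
2 1.2520 -0.2024 -1.1793

phase 1: p=0.0248, T=0.563, ωT=1.695249, cosh=2.815779, sinh=2.632225; start (x,ẋ)=(-0.064600, 0.319600) → end (x,ẋ)=(0.052455, 0.191348)
phase 2: p=0.2180, T=0.689, ωT=2.074648, cosh=4.043672, sinh=3.918071; start (x,ẋ)=(0.052455, 0.191348) → end (x,ẋ)=(-0.202424, -1.179298)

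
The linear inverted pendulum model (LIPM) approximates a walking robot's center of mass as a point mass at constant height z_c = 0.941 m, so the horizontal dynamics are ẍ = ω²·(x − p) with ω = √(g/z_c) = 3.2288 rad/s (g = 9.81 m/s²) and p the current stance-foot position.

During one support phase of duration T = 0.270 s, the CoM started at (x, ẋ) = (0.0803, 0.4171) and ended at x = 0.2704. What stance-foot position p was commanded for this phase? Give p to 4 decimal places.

p = -0.0746

ωT = 3.2288·0.270 = 0.871776; cosh(ωT) = 1.404681, sinh(ωT) = 0.986473
x(T) = p + (x₀−p)·cosh(ωT) + (ẋ₀/ω)·sinh(ωT) ⇒ p·(1 − cosh) = x(T) − x₀·cosh − (ẋ₀/ω)·sinh
numerator   = 0.2704 − (0.0803)·1.404681 − (0.4171/3.2288)·0.986473 = 0.030170
denominator = 1 − 1.404681 = -0.404681
p = 0.030170 / -0.404681 = -0.0746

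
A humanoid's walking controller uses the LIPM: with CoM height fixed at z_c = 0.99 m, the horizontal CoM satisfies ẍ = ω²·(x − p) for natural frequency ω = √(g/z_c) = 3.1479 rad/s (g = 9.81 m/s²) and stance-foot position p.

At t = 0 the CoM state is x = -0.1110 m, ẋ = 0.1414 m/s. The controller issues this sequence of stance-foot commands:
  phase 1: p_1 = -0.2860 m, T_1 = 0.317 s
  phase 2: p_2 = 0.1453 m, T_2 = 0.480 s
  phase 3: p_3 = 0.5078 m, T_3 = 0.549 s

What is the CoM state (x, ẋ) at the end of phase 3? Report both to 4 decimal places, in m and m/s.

phase 1: p=-0.2860, T=0.317, ωT=0.997884, cosh=1.540598, sinh=1.171939; start (x,ẋ)=(-0.111000, 0.141400) → end (x,ẋ)=(0.036247, 0.863441)
phase 2: p=0.1453, T=0.480, ωT=1.510992, cosh=2.375957, sinh=2.155266; start (x,ẋ)=(0.036247, 0.863441) → end (x,ẋ)=(0.477365, 1.311621)
phase 3: p=0.5078, T=0.549, ωT=1.728197, cosh=2.904049, sinh=2.726445; start (x,ẋ)=(0.477365, 1.311621) → end (x,ẋ)=(1.555429, 3.547798)

x = 1.5554, ẋ = 3.5478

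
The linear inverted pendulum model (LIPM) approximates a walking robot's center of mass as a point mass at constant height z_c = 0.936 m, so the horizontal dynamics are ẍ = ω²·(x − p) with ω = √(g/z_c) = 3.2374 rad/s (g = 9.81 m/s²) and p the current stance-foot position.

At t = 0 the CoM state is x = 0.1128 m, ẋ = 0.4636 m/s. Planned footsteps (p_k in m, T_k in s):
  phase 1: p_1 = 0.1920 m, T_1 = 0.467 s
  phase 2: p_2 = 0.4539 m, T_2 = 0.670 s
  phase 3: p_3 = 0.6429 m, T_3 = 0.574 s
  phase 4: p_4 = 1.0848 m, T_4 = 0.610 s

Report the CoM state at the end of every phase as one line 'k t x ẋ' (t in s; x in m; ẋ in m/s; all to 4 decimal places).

phase 1: p=0.1920, T=0.467, ωT=1.511866, cosh=2.377841, sinh=2.157343; start (x,ẋ)=(0.112800, 0.463600) → end (x,ẋ)=(0.312609, 0.549220)
phase 2: p=0.4539, T=0.670, ωT=2.169058, cosh=4.432161, sinh=4.317876; start (x,ẋ)=(0.312609, 0.549220) → end (x,ẋ)=(0.560198, 0.459174)
phase 3: p=0.6429, T=0.574, ωT=1.858268, cosh=3.284280, sinh=3.128338; start (x,ẋ)=(0.560198, 0.459174) → end (x,ẋ)=(0.814989, 0.670479)
phase 4: p=1.0848, T=0.610, ωT=1.974814, cosh=3.672033, sinh=3.533246; start (x,ẋ)=(0.814989, 0.670479) → end (x,ẋ)=(0.825797, -0.624215)

1 0.4670 0.3126 0.5492
2 1.1370 0.5602 0.4592
3 1.7110 0.8150 0.6705
4 2.3210 0.8258 -0.6242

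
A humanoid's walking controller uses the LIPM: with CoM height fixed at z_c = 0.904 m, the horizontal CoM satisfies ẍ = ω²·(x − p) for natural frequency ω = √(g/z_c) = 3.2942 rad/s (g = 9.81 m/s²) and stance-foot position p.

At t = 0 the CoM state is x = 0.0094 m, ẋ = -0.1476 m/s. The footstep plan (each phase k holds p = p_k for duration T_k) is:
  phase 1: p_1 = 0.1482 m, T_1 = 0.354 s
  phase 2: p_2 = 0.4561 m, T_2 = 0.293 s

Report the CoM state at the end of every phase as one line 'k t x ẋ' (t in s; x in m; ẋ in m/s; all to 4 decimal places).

1 0.3540 -0.1611 -0.9224
2 0.6470 -0.7858 -3.6681

phase 1: p=0.1482, T=0.354, ωT=1.166147, cosh=1.760583, sinh=1.449018; start (x,ẋ)=(0.009400, -0.147600) → end (x,ẋ)=(-0.161094, -0.922404)
phase 2: p=0.4561, T=0.293, ωT=0.965201, cosh=1.503111, sinh=1.122204; start (x,ẋ)=(-0.161094, -0.922404) → end (x,ẋ)=(-0.785837, -3.668094)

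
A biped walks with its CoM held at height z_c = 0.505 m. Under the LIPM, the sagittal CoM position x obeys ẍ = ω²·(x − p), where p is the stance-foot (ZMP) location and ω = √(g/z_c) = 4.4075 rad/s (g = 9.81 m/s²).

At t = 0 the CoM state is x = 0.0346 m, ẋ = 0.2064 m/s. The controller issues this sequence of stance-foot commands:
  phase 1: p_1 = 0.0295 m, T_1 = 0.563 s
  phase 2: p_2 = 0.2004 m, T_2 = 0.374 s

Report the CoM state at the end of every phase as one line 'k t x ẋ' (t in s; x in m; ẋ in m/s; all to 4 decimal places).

phase 1: p=0.0295, T=0.563, ωT=2.481422, cosh=6.020944, sinh=5.937319; start (x,ẋ)=(0.034600, 0.206400) → end (x,ẋ)=(0.338247, 1.376183)
phase 2: p=0.2004, T=0.374, ωT=1.648405, cosh=2.695519, sinh=2.503162; start (x,ẋ)=(0.338247, 1.376183) → end (x,ẋ)=(1.353549, 5.230353)

1 0.5630 0.3382 1.3762
2 0.9370 1.3535 5.2304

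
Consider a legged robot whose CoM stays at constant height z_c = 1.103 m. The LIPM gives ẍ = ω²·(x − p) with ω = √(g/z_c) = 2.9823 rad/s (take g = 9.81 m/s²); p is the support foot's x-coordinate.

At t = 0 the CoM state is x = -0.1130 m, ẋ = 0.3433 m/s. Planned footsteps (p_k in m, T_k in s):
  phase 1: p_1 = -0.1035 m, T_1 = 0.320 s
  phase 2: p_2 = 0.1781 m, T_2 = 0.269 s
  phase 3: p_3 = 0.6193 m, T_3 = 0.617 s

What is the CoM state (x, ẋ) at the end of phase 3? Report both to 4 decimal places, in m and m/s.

x = -0.8681, ẋ = -4.1568

phase 1: p=-0.1035, T=0.320, ωT=0.954336, cosh=1.491007, sinh=1.105939; start (x,ẋ)=(-0.113000, 0.343300) → end (x,ẋ)=(0.009643, 0.480529)
phase 2: p=0.1781, T=0.269, ωT=0.802239, cosh=1.339427, sinh=0.891102; start (x,ẋ)=(0.009643, 0.480529) → end (x,ẋ)=(0.096045, 0.195953)
phase 3: p=0.6193, T=0.617, ωT=1.840079, cosh=3.227921, sinh=3.069116; start (x,ẋ)=(0.096045, 0.195953) → end (x,ẋ)=(-0.868069, -4.156848)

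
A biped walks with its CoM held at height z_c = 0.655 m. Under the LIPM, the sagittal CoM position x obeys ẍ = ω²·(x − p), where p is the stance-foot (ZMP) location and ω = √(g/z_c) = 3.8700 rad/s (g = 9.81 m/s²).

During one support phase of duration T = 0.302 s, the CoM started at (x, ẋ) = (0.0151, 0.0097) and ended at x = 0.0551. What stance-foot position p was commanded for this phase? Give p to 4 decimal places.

ωT = 3.8700·0.302 = 1.168740; cosh(ωT) = 1.764347, sinh(ωT) = 1.453589
x(T) = p + (x₀−p)·cosh(ωT) + (ẋ₀/ω)·sinh(ωT) ⇒ p·(1 − cosh) = x(T) − x₀·cosh − (ẋ₀/ω)·sinh
numerator   = 0.0551 − (0.0151)·1.764347 − (0.0097/3.8700)·1.453589 = 0.024815
denominator = 1 − 1.764347 = -0.764347
p = 0.024815 / -0.764347 = -0.0325

p = -0.0325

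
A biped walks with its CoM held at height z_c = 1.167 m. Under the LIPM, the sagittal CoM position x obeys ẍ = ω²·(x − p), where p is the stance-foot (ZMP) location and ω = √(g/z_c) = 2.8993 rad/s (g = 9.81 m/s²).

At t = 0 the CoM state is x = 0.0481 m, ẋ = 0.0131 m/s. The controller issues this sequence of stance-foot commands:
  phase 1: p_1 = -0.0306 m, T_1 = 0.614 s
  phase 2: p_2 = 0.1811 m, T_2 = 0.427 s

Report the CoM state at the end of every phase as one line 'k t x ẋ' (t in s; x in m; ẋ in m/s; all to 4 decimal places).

1 0.6140 0.2224 0.6974
2 1.0410 0.6382 1.4929

phase 1: p=-0.0306, T=0.614, ωT=1.780170, cosh=3.049738, sinh=2.881128; start (x,ẋ)=(0.048100, 0.013100) → end (x,ẋ)=(0.222432, 0.697353)
phase 2: p=0.1811, T=0.427, ωT=1.238001, cosh=1.869338, sinh=1.579375; start (x,ẋ)=(0.222432, 0.697353) → end (x,ẋ)=(0.638242, 1.492852)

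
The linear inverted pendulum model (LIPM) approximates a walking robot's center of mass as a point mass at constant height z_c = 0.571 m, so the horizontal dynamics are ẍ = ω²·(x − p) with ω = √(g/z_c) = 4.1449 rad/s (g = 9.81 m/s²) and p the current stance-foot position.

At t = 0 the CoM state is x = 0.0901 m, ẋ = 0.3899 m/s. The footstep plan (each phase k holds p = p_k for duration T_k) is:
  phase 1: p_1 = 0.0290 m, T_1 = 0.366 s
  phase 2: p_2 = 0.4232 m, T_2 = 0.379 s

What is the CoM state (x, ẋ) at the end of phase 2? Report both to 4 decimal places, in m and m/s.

phase 1: p=0.0290, T=0.366, ωT=1.517033, cosh=2.389022, sinh=2.169660; start (x,ẋ)=(0.090100, 0.389900) → end (x,ẋ)=(0.379063, 1.480953)
phase 2: p=0.4232, T=0.379, ωT=1.570917, cosh=2.509456, sinh=2.301602; start (x,ẋ)=(0.379063, 1.480953) → end (x,ẋ)=(1.134793, 3.295329)

x = 1.1348, ẋ = 3.2953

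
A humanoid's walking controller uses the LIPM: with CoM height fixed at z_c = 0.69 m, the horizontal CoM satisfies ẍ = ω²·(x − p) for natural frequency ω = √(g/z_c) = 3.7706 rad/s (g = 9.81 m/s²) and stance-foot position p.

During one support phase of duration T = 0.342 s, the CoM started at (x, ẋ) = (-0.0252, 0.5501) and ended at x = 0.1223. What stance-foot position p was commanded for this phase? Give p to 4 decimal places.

ωT = 3.7706·0.342 = 1.289545; cosh(ωT) = 1.953265, sinh(ωT) = 1.677869
x(T) = p + (x₀−p)·cosh(ωT) + (ẋ₀/ω)·sinh(ωT) ⇒ p·(1 − cosh) = x(T) − x₀·cosh − (ẋ₀/ω)·sinh
numerator   = 0.1223 − (-0.0252)·1.953265 − (0.5501/3.7706)·1.677869 = -0.073265
denominator = 1 − 1.953265 = -0.953265
p = -0.073265 / -0.953265 = 0.0769

p = 0.0769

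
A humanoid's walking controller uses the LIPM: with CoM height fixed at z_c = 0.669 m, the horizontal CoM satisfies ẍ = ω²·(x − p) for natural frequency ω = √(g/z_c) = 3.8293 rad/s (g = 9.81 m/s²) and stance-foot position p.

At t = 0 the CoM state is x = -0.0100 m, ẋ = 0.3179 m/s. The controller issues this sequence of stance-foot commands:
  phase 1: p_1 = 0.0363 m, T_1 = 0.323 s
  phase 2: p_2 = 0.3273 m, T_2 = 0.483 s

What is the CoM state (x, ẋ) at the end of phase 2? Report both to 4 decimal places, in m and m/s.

x = -0.2214, ẋ = -1.9034

phase 1: p=0.0363, T=0.323, ωT=1.236864, cosh=1.867543, sinh=1.577250; start (x,ẋ)=(-0.010000, 0.317900) → end (x,ẋ)=(0.080773, 0.314051)
phase 2: p=0.3273, T=0.483, ωT=1.849552, cosh=3.257139, sinh=3.099831; start (x,ẋ)=(0.080773, 0.314051) → end (x,ẋ)=(-0.221449, -1.903419)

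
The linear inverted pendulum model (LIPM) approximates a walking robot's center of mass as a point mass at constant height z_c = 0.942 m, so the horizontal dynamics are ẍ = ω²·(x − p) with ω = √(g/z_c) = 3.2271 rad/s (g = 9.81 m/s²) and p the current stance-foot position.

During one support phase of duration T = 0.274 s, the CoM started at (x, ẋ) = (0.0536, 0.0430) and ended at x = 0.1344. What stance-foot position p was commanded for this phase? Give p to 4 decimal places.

ωT = 3.2271·0.274 = 0.884225; cosh(ωT) = 1.417071, sinh(ωT) = 1.004037
x(T) = p + (x₀−p)·cosh(ωT) + (ẋ₀/ω)·sinh(ωT) ⇒ p·(1 − cosh) = x(T) − x₀·cosh − (ẋ₀/ω)·sinh
numerator   = 0.1344 − (0.0536)·1.417071 − (0.0430/3.2271)·1.004037 = 0.045067
denominator = 1 − 1.417071 = -0.417071
p = 0.045067 / -0.417071 = -0.1081

p = -0.1081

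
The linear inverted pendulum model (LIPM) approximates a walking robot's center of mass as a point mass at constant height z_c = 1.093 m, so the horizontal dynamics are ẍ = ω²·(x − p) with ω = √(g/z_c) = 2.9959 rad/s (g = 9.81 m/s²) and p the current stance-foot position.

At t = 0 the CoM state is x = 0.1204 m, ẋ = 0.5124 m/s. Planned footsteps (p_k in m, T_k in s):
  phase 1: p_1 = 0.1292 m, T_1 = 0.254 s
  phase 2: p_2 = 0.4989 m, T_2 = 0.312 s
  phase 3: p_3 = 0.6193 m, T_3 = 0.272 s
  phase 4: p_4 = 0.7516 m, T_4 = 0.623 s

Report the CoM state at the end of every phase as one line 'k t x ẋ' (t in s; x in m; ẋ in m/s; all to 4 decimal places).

1 0.2540 0.2608 0.6460
2 0.5660 0.3812 0.1812
3 0.8380 0.3526 -0.4030
4 1.4610 -0.9935 -5.1056

phase 1: p=0.1292, T=0.254, ωT=0.760959, cosh=1.303773, sinh=0.836554; start (x,ẋ)=(0.120400, 0.512400) → end (x,ẋ)=(0.260806, 0.645998)
phase 2: p=0.4989, T=0.312, ωT=0.934721, cosh=1.469599, sinh=1.076903; start (x,ẋ)=(0.260806, 0.645998) → end (x,ẋ)=(0.381207, 0.181196)
phase 3: p=0.6193, T=0.272, ωT=0.814885, cosh=1.350803, sinh=0.908113; start (x,ẋ)=(0.381207, 0.181196) → end (x,ẋ)=(0.352607, -0.402999)
phase 4: p=0.7516, T=0.623, ωT=1.866446, cosh=3.309974, sinh=3.155302; start (x,ẋ)=(0.352607, -0.402999) → end (x,ẋ)=(-0.993497, -5.105582)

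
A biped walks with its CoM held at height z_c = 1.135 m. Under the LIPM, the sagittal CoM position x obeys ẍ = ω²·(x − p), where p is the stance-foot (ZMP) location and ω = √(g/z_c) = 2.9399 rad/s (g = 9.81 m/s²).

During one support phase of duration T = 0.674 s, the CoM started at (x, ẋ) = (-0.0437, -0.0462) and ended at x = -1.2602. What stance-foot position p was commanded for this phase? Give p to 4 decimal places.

ωT = 2.9399·0.674 = 1.981493; cosh(ωT) = 3.695712, sinh(ωT) = 3.557849
x(T) = p + (x₀−p)·cosh(ωT) + (ẋ₀/ω)·sinh(ωT) ⇒ p·(1 − cosh) = x(T) − x₀·cosh − (ẋ₀/ω)·sinh
numerator   = -1.2602 − (-0.0437)·3.695712 − (-0.0462/2.9399)·3.557849 = -1.042786
denominator = 1 − 3.695712 = -2.695712
p = -1.042786 / -2.695712 = 0.3868

p = 0.3868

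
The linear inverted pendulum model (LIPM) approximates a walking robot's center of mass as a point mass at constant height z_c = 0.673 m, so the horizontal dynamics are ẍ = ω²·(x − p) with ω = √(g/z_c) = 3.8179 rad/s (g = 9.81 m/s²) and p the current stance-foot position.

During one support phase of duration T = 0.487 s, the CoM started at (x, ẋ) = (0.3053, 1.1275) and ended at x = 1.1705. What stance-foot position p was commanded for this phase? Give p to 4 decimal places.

p = 0.3314

ωT = 3.8179·0.487 = 1.859317; cosh(ωT) = 3.287566, sinh(ωT) = 3.131787
x(T) = p + (x₀−p)·cosh(ωT) + (ẋ₀/ω)·sinh(ωT) ⇒ p·(1 − cosh) = x(T) − x₀·cosh − (ẋ₀/ω)·sinh
numerator   = 1.1705 − (0.3053)·3.287566 − (1.1275/3.8179)·3.131787 = -0.758071
denominator = 1 − 3.287566 = -2.287566
p = -0.758071 / -2.287566 = 0.3314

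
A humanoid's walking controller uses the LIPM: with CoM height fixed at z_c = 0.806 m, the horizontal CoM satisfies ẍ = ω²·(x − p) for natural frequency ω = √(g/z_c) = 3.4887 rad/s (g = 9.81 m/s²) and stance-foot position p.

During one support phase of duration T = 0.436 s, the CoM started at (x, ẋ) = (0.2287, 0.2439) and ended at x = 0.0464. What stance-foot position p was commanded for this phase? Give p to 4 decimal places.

ωT = 3.4887·0.436 = 1.521073; cosh(ωT) = 2.397806, sinh(ωT) = 2.179329
x(T) = p + (x₀−p)·cosh(ωT) + (ẋ₀/ω)·sinh(ωT) ⇒ p·(1 − cosh) = x(T) − x₀·cosh − (ẋ₀/ω)·sinh
numerator   = 0.0464 − (0.2287)·2.397806 − (0.2439/3.4887)·2.179329 = -0.654338
denominator = 1 − 2.397806 = -1.397806
p = -0.654338 / -1.397806 = 0.4681

p = 0.4681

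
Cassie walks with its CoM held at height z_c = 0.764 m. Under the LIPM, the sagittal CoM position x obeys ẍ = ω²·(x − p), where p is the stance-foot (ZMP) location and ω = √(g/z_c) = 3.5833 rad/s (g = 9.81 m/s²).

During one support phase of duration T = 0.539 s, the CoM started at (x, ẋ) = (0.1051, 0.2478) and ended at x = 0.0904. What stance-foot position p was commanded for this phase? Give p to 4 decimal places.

p = 0.2035

ωT = 3.5833·0.539 = 1.931399; cosh(ωT) = 3.522049, sinh(ωT) = 3.377104
x(T) = p + (x₀−p)·cosh(ωT) + (ẋ₀/ω)·sinh(ωT) ⇒ p·(1 − cosh) = x(T) − x₀·cosh − (ẋ₀/ω)·sinh
numerator   = 0.0904 − (0.1051)·3.522049 − (0.2478/3.5833)·3.377104 = -0.513308
denominator = 1 − 3.522049 = -2.522049
p = -0.513308 / -2.522049 = 0.2035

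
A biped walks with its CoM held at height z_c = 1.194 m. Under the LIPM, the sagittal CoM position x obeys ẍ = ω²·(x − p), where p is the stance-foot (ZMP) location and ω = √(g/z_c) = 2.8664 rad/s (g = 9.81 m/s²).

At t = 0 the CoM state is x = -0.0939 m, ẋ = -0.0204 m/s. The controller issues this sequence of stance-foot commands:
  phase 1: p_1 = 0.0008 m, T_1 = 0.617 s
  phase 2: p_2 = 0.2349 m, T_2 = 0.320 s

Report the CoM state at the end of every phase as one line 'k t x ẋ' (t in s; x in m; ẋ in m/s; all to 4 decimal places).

1 0.6170 -0.3051 -0.8341
2 0.9370 -0.8546 -2.8377

phase 1: p=0.0008, T=0.617, ωT=1.768569, cosh=3.016517, sinh=2.845940; start (x,ẋ)=(-0.093900, -0.020400) → end (x,ẋ)=(-0.305119, -0.834062)
phase 2: p=0.2349, T=0.320, ωT=0.917248, cosh=1.451006, sinh=1.051389; start (x,ẋ)=(-0.305119, -0.834062) → end (x,ẋ)=(-0.854602, -2.837683)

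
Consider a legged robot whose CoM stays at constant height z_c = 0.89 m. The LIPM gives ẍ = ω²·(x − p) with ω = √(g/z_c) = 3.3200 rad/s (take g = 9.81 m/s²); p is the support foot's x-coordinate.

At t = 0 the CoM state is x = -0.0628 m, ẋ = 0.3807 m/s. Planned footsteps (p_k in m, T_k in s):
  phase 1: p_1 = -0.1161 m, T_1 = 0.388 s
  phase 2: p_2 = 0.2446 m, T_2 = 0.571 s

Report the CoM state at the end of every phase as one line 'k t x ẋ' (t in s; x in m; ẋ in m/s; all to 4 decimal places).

phase 1: p=-0.1161, T=0.388, ωT=1.288160, cosh=1.950943, sinh=1.675165; start (x,ẋ)=(-0.062800, 0.380700) → end (x,ẋ)=(0.179974, 1.039155)
phase 2: p=0.2446, T=0.571, ωT=1.895720, cosh=3.403775, sinh=3.253565; start (x,ẋ)=(0.179974, 1.039155) → end (x,ẋ)=(1.042989, 2.838972)

1 0.3880 0.1800 1.0392
2 0.9590 1.0430 2.8390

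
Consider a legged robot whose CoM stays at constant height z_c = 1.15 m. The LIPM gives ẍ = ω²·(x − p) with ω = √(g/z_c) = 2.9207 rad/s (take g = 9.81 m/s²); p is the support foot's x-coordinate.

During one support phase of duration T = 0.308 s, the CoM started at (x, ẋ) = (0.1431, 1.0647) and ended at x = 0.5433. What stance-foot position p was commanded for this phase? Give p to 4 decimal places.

ωT = 2.9207·0.308 = 0.899576; cosh(ωT) = 1.432651, sinh(ωT) = 1.025909
x(T) = p + (x₀−p)·cosh(ωT) + (ẋ₀/ω)·sinh(ωT) ⇒ p·(1 − cosh) = x(T) − x₀·cosh − (ẋ₀/ω)·sinh
numerator   = 0.5433 − (0.1431)·1.432651 − (1.0647/2.9207)·1.025909 = -0.035693
denominator = 1 − 1.432651 = -0.432651
p = -0.035693 / -0.432651 = 0.0825

p = 0.0825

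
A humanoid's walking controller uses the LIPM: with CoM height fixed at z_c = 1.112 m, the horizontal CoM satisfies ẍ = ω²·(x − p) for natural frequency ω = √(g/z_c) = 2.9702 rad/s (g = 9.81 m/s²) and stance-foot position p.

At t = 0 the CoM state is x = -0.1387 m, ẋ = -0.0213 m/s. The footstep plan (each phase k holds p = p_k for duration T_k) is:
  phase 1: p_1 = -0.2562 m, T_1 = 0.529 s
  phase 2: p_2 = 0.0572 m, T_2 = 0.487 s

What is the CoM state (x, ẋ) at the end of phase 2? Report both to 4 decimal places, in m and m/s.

x = 0.4855, ẋ = 1.4731

phase 1: p=-0.2562, T=0.529, ωT=1.571236, cosh=2.510190, sinh=2.302402; start (x,ẋ)=(-0.138700, -0.021300) → end (x,ẋ)=(0.022236, 0.750068)
phase 2: p=0.0572, T=0.487, ωT=1.446487, cosh=2.241781, sinh=2.006385; start (x,ẋ)=(0.022236, 0.750068) → end (x,ẋ)=(0.485494, 1.473126)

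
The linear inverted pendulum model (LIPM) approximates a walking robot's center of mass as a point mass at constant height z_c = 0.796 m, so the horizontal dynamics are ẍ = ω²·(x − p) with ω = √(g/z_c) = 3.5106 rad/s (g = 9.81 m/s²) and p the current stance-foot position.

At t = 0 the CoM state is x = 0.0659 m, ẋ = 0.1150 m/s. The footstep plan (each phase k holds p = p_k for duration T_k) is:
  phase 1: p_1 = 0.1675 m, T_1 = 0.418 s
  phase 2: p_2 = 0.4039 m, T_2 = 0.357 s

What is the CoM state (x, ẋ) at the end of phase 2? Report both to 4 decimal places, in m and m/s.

phase 1: p=0.1675, T=0.418, ωT=1.467431, cosh=2.284296, sinh=2.053779; start (x,ẋ)=(0.065900, 0.115000) → end (x,ẋ)=(0.002693, -0.469842)
phase 2: p=0.4039, T=0.357, ωT=1.253284, cosh=1.893695, sinh=1.608130; start (x,ẋ)=(0.002693, -0.469842) → end (x,ẋ)=(-0.571088, -3.154751)

x = -0.5711, ẋ = -3.1548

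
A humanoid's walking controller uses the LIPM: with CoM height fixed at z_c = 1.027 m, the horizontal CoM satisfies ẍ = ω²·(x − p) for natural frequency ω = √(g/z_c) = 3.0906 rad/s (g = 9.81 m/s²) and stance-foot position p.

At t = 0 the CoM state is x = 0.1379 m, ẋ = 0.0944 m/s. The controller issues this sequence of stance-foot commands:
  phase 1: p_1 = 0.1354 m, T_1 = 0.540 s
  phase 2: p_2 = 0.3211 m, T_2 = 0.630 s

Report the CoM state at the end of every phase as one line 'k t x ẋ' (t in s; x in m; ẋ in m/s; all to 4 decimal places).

1 0.5400 0.2204 0.2791
2 1.1700 0.2712 -0.0700

phase 1: p=0.1354, T=0.540, ωT=1.668924, cosh=2.747452, sinh=2.559003; start (x,ẋ)=(0.137900, 0.094400) → end (x,ẋ)=(0.220431, 0.279132)
phase 2: p=0.3211, T=0.630, ωT=1.947078, cosh=3.575435, sinh=3.432745; start (x,ẋ)=(0.220431, 0.279132) → end (x,ẋ)=(0.271199, -0.070000)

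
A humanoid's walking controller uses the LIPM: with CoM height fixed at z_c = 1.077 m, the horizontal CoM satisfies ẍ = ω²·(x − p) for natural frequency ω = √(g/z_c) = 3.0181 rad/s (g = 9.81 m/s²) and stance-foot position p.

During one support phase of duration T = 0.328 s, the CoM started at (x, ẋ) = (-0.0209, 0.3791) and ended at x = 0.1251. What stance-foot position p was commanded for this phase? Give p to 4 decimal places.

ωT = 3.0181·0.328 = 0.989937; cosh(ωT) = 1.531332, sinh(ωT) = 1.159732
x(T) = p + (x₀−p)·cosh(ωT) + (ẋ₀/ω)·sinh(ωT) ⇒ p·(1 − cosh) = x(T) − x₀·cosh − (ẋ₀/ω)·sinh
numerator   = 0.1251 − (-0.0209)·1.531332 − (0.3791/3.0181)·1.159732 = 0.011432
denominator = 1 − 1.531332 = -0.531332
p = 0.011432 / -0.531332 = -0.0215

p = -0.0215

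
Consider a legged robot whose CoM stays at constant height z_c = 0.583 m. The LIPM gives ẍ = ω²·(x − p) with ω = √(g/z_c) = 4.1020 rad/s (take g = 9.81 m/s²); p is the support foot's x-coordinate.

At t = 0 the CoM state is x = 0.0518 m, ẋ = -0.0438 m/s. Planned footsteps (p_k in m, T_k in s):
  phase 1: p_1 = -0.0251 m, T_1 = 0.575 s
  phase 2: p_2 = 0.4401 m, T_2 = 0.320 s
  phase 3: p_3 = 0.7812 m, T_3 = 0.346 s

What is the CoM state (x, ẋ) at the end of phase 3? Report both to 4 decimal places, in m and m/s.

x = 1.8267, ẋ = 4.7491

phase 1: p=-0.0251, T=0.575, ωT=2.358650, cosh=5.335606, sinh=5.241058; start (x,ẋ)=(0.051800, -0.043800) → end (x,ẋ)=(0.329246, 1.419560)
phase 2: p=0.4401, T=0.320, ωT=1.312640, cosh=1.992540, sinh=1.723431; start (x,ẋ)=(0.329246, 1.419560) → end (x,ẋ)=(0.815638, 2.044842)
phase 3: p=0.7812, T=0.346, ωT=1.419292, cosh=2.188039, sinh=1.946154; start (x,ẋ)=(0.815638, 2.044842) → end (x,ẋ)=(1.826706, 4.749113)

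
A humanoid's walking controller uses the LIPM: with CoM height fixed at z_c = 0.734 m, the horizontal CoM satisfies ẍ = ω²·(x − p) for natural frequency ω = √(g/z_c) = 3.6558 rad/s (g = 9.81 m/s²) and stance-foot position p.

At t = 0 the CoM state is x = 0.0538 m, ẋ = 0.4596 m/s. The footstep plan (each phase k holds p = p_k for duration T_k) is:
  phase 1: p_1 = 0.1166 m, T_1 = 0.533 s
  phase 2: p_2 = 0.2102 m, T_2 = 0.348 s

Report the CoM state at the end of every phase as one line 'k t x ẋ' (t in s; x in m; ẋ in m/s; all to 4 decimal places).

phase 1: p=0.1166, T=0.533, ωT=1.948541, cosh=3.580462, sinh=3.437981; start (x,ẋ)=(0.053800, 0.459600) → end (x,ẋ)=(0.323963, 0.856274)
phase 2: p=0.2102, T=0.348, ωT=1.272218, cosh=1.924485, sinh=1.644276; start (x,ẋ)=(0.323963, 0.856274) → end (x,ẋ)=(0.814263, 2.331734)

1 0.5330 0.3240 0.8563
2 0.8810 0.8143 2.3317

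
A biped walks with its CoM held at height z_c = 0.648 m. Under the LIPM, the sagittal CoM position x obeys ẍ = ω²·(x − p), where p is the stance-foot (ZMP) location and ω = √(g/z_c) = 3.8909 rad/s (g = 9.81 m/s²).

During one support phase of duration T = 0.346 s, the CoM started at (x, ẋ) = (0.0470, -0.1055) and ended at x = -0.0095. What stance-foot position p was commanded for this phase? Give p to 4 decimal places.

p = 0.0545

ωT = 3.8909·0.346 = 1.346251; cosh(ωT) = 2.051603, sinh(ωT) = 1.791389
x(T) = p + (x₀−p)·cosh(ωT) + (ẋ₀/ω)·sinh(ωT) ⇒ p·(1 − cosh) = x(T) − x₀·cosh − (ẋ₀/ω)·sinh
numerator   = -0.0095 − (0.0470)·2.051603 − (-0.1055/3.8909)·1.791389 = -0.057353
denominator = 1 − 2.051603 = -1.051603
p = -0.057353 / -1.051603 = 0.0545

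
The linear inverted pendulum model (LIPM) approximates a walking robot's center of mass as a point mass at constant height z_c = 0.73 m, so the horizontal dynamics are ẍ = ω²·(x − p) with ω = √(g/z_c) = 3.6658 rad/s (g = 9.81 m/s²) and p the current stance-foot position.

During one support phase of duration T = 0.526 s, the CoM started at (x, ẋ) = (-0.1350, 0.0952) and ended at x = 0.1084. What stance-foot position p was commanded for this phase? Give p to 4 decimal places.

p = -0.1971

ωT = 3.6658·0.526 = 1.928211; cosh(ωT) = 3.511301, sinh(ωT) = 3.365893
x(T) = p + (x₀−p)·cosh(ωT) + (ẋ₀/ω)·sinh(ωT) ⇒ p·(1 − cosh) = x(T) − x₀·cosh − (ẋ₀/ω)·sinh
numerator   = 0.1084 − (-0.1350)·3.511301 − (0.0952/3.6658)·3.365893 = 0.495014
denominator = 1 − 3.511301 = -2.511301
p = 0.495014 / -2.511301 = -0.1971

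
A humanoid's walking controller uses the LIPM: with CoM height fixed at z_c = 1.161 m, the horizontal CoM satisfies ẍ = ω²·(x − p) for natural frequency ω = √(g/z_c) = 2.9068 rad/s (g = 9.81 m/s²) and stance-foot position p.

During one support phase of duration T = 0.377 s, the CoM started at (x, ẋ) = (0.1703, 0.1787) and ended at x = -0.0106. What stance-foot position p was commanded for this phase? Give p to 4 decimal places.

p = 0.5664

ωT = 2.9068·0.377 = 1.095864; cosh(ωT) = 1.663008, sinh(ωT) = 1.328757
x(T) = p + (x₀−p)·cosh(ωT) + (ẋ₀/ω)·sinh(ωT) ⇒ p·(1 − cosh) = x(T) − x₀·cosh − (ẋ₀/ω)·sinh
numerator   = -0.0106 − (0.1703)·1.663008 − (0.1787/2.9068)·1.328757 = -0.375498
denominator = 1 − 1.663008 = -0.663008
p = -0.375498 / -0.663008 = 0.5664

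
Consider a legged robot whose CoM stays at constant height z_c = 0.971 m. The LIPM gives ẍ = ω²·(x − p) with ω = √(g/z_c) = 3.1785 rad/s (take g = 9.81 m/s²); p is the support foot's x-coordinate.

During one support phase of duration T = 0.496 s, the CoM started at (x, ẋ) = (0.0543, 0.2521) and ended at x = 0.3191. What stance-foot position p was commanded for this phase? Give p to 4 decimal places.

ωT = 3.1785·0.496 = 1.576536; cosh(ωT) = 2.522429, sinh(ωT) = 2.315739
x(T) = p + (x₀−p)·cosh(ωT) + (ẋ₀/ω)·sinh(ωT) ⇒ p·(1 − cosh) = x(T) − x₀·cosh − (ẋ₀/ω)·sinh
numerator   = 0.3191 − (0.0543)·2.522429 − (0.2521/3.1785)·2.315739 = -0.001539
denominator = 1 − 2.522429 = -1.522429
p = -0.001539 / -1.522429 = 0.0010

p = 0.0010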